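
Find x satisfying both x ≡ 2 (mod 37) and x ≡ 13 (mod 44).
409

Using Chinese Remainder Theorem:
M = 37 × 44 = 1628
M1 = 44, M2 = 37
y1 = 44^(-1) mod 37 = 16
y2 = 37^(-1) mod 44 = 25
x = (2×44×16 + 13×37×25) mod 1628 = 409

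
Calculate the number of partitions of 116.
1188908248

p(n) counts ways to write n as a sum of positive integers (order ignored).
Euler's pentagonal recurrence: p(k) = p(k-1) + p(k-2) - p(k-5) - p(k-7) + p(k-12) + p(k-15) - ... (offsets j(3j∓1)/2, signs ++--, p(0)=1, p(<0)=0).
DP table for k = 0..115: p(0)=1, p(1)=1, p(2)=2, p(3)=3, p(4)=5, p(5)=7, p(6)=11, p(7)=15, p(8)=22, p(9)=30, p(10)=42, p(11)=56, p(12)=77, p(13)=101, p(14)=135, p(15)=176, p(16)=231, p(17)=297, p(18)=385, p(19)=490, p(20)=627, p(21)=792, p(22)=1002, p(23)=1255, p(24)=1575, p(25)=1958, p(26)=2436, p(27)=3010, p(28)=3718, p(29)=4565, p(30)=5604, p(31)=6842, p(32)=8349, p(33)=10143, p(34)=12310, p(35)=14883, p(36)=17977, p(37)=21637, p(38)=26015, p(39)=31185, p(40)=37338, p(41)=44583, p(42)=53174, p(43)=63261, p(44)=75175, p(45)=89134, p(46)=105558, p(47)=124754, p(48)=147273, p(49)=173525, p(50)=204226, p(51)=239943, p(52)=281589, p(53)=329931, p(54)=386155, p(55)=451276, p(56)=526823, p(57)=614154, p(58)=715220, p(59)=831820, p(60)=966467, p(61)=1121505, p(62)=1300156, p(63)=1505499, p(64)=1741630, p(65)=2012558, p(66)=2323520, p(67)=2679689, p(68)=3087735, p(69)=3554345, p(70)=4087968, p(71)=4697205, p(72)=5392783, p(73)=6185689, p(74)=7089500, p(75)=8118264, p(76)=9289091, p(77)=10619863, p(78)=12132164, p(79)=13848650, p(80)=15796476, p(81)=18004327, p(82)=20506255, p(83)=23338469, p(84)=26543660, p(85)=30167357, p(86)=34262962, p(87)=38887673, p(88)=44108109, p(89)=49995925, p(90)=56634173, p(91)=64112359, p(92)=72533807, p(93)=82010177, p(94)=92669720, p(95)=104651419, p(96)=118114304, p(97)=133230930, p(98)=150198136, p(99)=169229875, p(100)=190569292, p(101)=214481126, p(102)=241265379, p(103)=271248950, p(104)=304801365, p(105)=342325709, p(106)=384276336, p(107)=431149389, p(108)=483502844, p(109)=541946240, p(110)=607163746, p(111)=679903203, p(112)=761002156, p(113)=851376628, p(114)=952050665, p(115)=1064144451.
Final step: p(116) = p(115) + p(114) - p(111) - p(109) + p(104) + p(101) - p(94) - p(90) + p(81) + p(76) - p(65) - p(59) + p(46) + p(39) - p(24) - p(16)
= 1064144451 + 952050665 - 679903203 - 541946240 + 304801365 + 214481126 - 92669720 - 56634173 + 18004327 + 9289091 - 2012558 - 831820 + 105558 + 31185 - 1575 - 231
= 1188908248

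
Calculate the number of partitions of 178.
571701605655

p(n) counts ways to write n as a sum of positive integers (order ignored).
Euler's pentagonal recurrence: p(k) = p(k-1) + p(k-2) - p(k-5) - p(k-7) + p(k-12) + p(k-15) - ... (offsets j(3j∓1)/2, signs ++--, p(0)=1, p(<0)=0).
DP table for k = 0..177: p(0)=1, p(1)=1, p(2)=2, p(3)=3, p(4)=5, p(5)=7, p(6)=11, p(7)=15, p(8)=22, p(9)=30, p(10)=42, p(11)=56, p(12)=77, p(13)=101, p(14)=135, p(15)=176, p(16)=231, p(17)=297, p(18)=385, p(19)=490, p(20)=627, p(21)=792, p(22)=1002, p(23)=1255, p(24)=1575, p(25)=1958, p(26)=2436, p(27)=3010, p(28)=3718, p(29)=4565, p(30)=5604, p(31)=6842, p(32)=8349, p(33)=10143, p(34)=12310, p(35)=14883, p(36)=17977, p(37)=21637, p(38)=26015, p(39)=31185, p(40)=37338, p(41)=44583, p(42)=53174, p(43)=63261, p(44)=75175, p(45)=89134, p(46)=105558, p(47)=124754, p(48)=147273, p(49)=173525, p(50)=204226, p(51)=239943, p(52)=281589, p(53)=329931, p(54)=386155, p(55)=451276, p(56)=526823, p(57)=614154, p(58)=715220, p(59)=831820, p(60)=966467, p(61)=1121505, p(62)=1300156, p(63)=1505499, p(64)=1741630, p(65)=2012558, p(66)=2323520, p(67)=2679689, p(68)=3087735, p(69)=3554345, p(70)=4087968, p(71)=4697205, p(72)=5392783, p(73)=6185689, p(74)=7089500, p(75)=8118264, p(76)=9289091, p(77)=10619863, p(78)=12132164, p(79)=13848650, p(80)=15796476, p(81)=18004327, p(82)=20506255, p(83)=23338469, p(84)=26543660, p(85)=30167357, p(86)=34262962, p(87)=38887673, p(88)=44108109, p(89)=49995925, p(90)=56634173, p(91)=64112359, p(92)=72533807, p(93)=82010177, p(94)=92669720, p(95)=104651419, p(96)=118114304, p(97)=133230930, p(98)=150198136, p(99)=169229875, p(100)=190569292, p(101)=214481126, p(102)=241265379, p(103)=271248950, p(104)=304801365, p(105)=342325709, p(106)=384276336, p(107)=431149389, p(108)=483502844, p(109)=541946240, p(110)=607163746, p(111)=679903203, p(112)=761002156, p(113)=851376628, p(114)=952050665, p(115)=1064144451, p(116)=1188908248, p(117)=1327710076, p(118)=1482074143, p(119)=1653668665, p(120)=1844349560, p(121)=2056148051, p(122)=2291320912, p(123)=2552338241, p(124)=2841940500, p(125)=3163127352, p(126)=3519222692, p(127)=3913864295, p(128)=4351078600, p(129)=4835271870, p(130)=5371315400, p(131)=5964539504, p(132)=6620830889, p(133)=7346629512, p(134)=8149040695, p(135)=9035836076, p(136)=10015581680, p(137)=11097645016, p(138)=12292341831, p(139)=13610949895, p(140)=15065878135, p(141)=16670689208, p(142)=18440293320, p(143)=20390982757, p(144)=22540654445, p(145)=24908858009, p(146)=27517052599, p(147)=30388671978, p(148)=33549419497, p(149)=37027355200, p(150)=40853235313, p(151)=45060624582, p(152)=49686288421, p(153)=54770336324, p(154)=60356673280, p(155)=66493182097, p(156)=73232243759, p(157)=80630964769, p(158)=88751778802, p(159)=97662728555, p(160)=107438159466, p(161)=118159068427, p(162)=129913904637, p(163)=142798995930, p(164)=156919475295, p(165)=172389800255, p(166)=189334822579, p(167)=207890420102, p(168)=228204732751, p(169)=250438925115, p(170)=274768617130, p(171)=301384802048, p(172)=330495499613, p(173)=362326859895, p(174)=397125074750, p(175)=435157697830, p(176)=476715857290, p(177)=522115831195.
Final step: p(178) = p(177) + p(176) - p(173) - p(171) + p(166) + p(163) - p(156) - p(152) + p(143) + p(138) - p(127) - p(121) + p(108) + p(101) - p(86) - p(78) + p(61) + p(52) - p(33) - p(23) + p(2)
= 522115831195 + 476715857290 - 362326859895 - 301384802048 + 189334822579 + 142798995930 - 73232243759 - 49686288421 + 20390982757 + 12292341831 - 3913864295 - 2056148051 + 483502844 + 214481126 - 34262962 - 12132164 + 1121505 + 281589 - 10143 - 1255 + 2
= 571701605655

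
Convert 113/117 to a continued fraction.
[0; 1, 28, 4]

Euclidean algorithm steps:
113 = 0 × 117 + 113
117 = 1 × 113 + 4
113 = 28 × 4 + 1
4 = 4 × 1 + 0
Continued fraction: [0; 1, 28, 4]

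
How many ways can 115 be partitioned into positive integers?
1064144451

p(n) counts ways to write n as a sum of positive integers (order ignored).
Euler's pentagonal recurrence: p(k) = p(k-1) + p(k-2) - p(k-5) - p(k-7) + p(k-12) + p(k-15) - ... (offsets j(3j∓1)/2, signs ++--, p(0)=1, p(<0)=0).
DP table for k = 0..114: p(0)=1, p(1)=1, p(2)=2, p(3)=3, p(4)=5, p(5)=7, p(6)=11, p(7)=15, p(8)=22, p(9)=30, p(10)=42, p(11)=56, p(12)=77, p(13)=101, p(14)=135, p(15)=176, p(16)=231, p(17)=297, p(18)=385, p(19)=490, p(20)=627, p(21)=792, p(22)=1002, p(23)=1255, p(24)=1575, p(25)=1958, p(26)=2436, p(27)=3010, p(28)=3718, p(29)=4565, p(30)=5604, p(31)=6842, p(32)=8349, p(33)=10143, p(34)=12310, p(35)=14883, p(36)=17977, p(37)=21637, p(38)=26015, p(39)=31185, p(40)=37338, p(41)=44583, p(42)=53174, p(43)=63261, p(44)=75175, p(45)=89134, p(46)=105558, p(47)=124754, p(48)=147273, p(49)=173525, p(50)=204226, p(51)=239943, p(52)=281589, p(53)=329931, p(54)=386155, p(55)=451276, p(56)=526823, p(57)=614154, p(58)=715220, p(59)=831820, p(60)=966467, p(61)=1121505, p(62)=1300156, p(63)=1505499, p(64)=1741630, p(65)=2012558, p(66)=2323520, p(67)=2679689, p(68)=3087735, p(69)=3554345, p(70)=4087968, p(71)=4697205, p(72)=5392783, p(73)=6185689, p(74)=7089500, p(75)=8118264, p(76)=9289091, p(77)=10619863, p(78)=12132164, p(79)=13848650, p(80)=15796476, p(81)=18004327, p(82)=20506255, p(83)=23338469, p(84)=26543660, p(85)=30167357, p(86)=34262962, p(87)=38887673, p(88)=44108109, p(89)=49995925, p(90)=56634173, p(91)=64112359, p(92)=72533807, p(93)=82010177, p(94)=92669720, p(95)=104651419, p(96)=118114304, p(97)=133230930, p(98)=150198136, p(99)=169229875, p(100)=190569292, p(101)=214481126, p(102)=241265379, p(103)=271248950, p(104)=304801365, p(105)=342325709, p(106)=384276336, p(107)=431149389, p(108)=483502844, p(109)=541946240, p(110)=607163746, p(111)=679903203, p(112)=761002156, p(113)=851376628, p(114)=952050665.
Final step: p(115) = p(114) + p(113) - p(110) - p(108) + p(103) + p(100) - p(93) - p(89) + p(80) + p(75) - p(64) - p(58) + p(45) + p(38) - p(23) - p(15)
= 952050665 + 851376628 - 607163746 - 483502844 + 271248950 + 190569292 - 82010177 - 49995925 + 15796476 + 8118264 - 1741630 - 715220 + 89134 + 26015 - 1255 - 176
= 1064144451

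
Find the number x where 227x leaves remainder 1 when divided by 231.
173

gcd(227, 231) = 1, so the inverse exists.
Extended Euclidean algorithm on (231, 227):
231 = 1 × 227 + 4  ⟹  4 = (1)·231 + (-1)·227
227 = 56 × 4 + 3  ⟹  3 = (-56)·231 + (57)·227
4 = 1 × 3 + 1  ⟹  1 = (57)·231 + (-58)·227
So (-58)·227 ≡ 1 (mod 231), i.e. 227^(-1) ≡ -58 ≡ 173 (mod 231).
Check: 227 × 173 = 39271 ≡ 1 (mod 231)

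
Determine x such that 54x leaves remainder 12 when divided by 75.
x ≡ 3 (mod 25)

gcd(54, 75) = 3, which divides 12, so solutions exist.
Divide through by 3: 18x ≡ 4 (mod 25).
Find 18^(-1) mod 25 by the extended Euclidean algorithm:
25 = 1 × 18 + 7  ⟹  7 = (1)·25 + (-1)·18
18 = 2 × 7 + 4  ⟹  4 = (-2)·25 + (3)·18
7 = 1 × 4 + 3  ⟹  3 = (3)·25 + (-4)·18
4 = 1 × 3 + 1  ⟹  1 = (-5)·25 + (7)·18
So (7)·18 ≡ 1 (mod 25), i.e. 18^(-1) ≡ 7 (mod 25).
x ≡ 7 × 4 = 28 ≡ 3 (mod 25).
Check: 54 × 3 = 162 ≡ 12 (mod 75).
x ≡ 3 (mod 25), giving 3 solutions mod 75.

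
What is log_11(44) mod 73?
17

Baby-step giant-step with step n = ⌈√73⌉ = 9.
Baby steps 11^j mod 73 (j:value) for j=0..8: 0:1, 1:11, 2:48, 3:17, 4:41, 5:13, 6:70, 7:40, 8:2.
Giant-step multiplier: 11^(-9) ≡ 11^(72-9) = 11^63 ≡ 10 (mod 73).
Giant steps γ_i = 44·10^i mod 73: γ_0=44, γ_1=2 (in table at j=8).
x = i·n + j = 1·9 + 8 = 17.
Check: 11^17 ≡ 44 (mod 73).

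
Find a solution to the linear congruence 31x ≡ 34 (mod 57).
x ≡ 25 (mod 57)

gcd(31, 57) = 1, which divides 34, so solutions exist.
Find 31^(-1) mod 57 by the extended Euclidean algorithm:
57 = 1 × 31 + 26  ⟹  26 = (1)·57 + (-1)·31
31 = 1 × 26 + 5  ⟹  5 = (-1)·57 + (2)·31
26 = 5 × 5 + 1  ⟹  1 = (6)·57 + (-11)·31
So (-11)·31 ≡ 1 (mod 57), i.e. 31^(-1) ≡ -11 ≡ 46 (mod 57).
x ≡ 46 × 34 = 1564 ≡ 25 (mod 57).
Check: 31 × 25 = 775 ≡ 34 (mod 57).
Unique solution: x ≡ 25 (mod 57)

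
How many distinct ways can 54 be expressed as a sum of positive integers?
386155

p(n) counts ways to write n as a sum of positive integers (order ignored).
Euler's pentagonal recurrence: p(k) = p(k-1) + p(k-2) - p(k-5) - p(k-7) + p(k-12) + p(k-15) - ... (offsets j(3j∓1)/2, signs ++--, p(0)=1, p(<0)=0).
DP table for k = 0..53: p(0)=1, p(1)=1, p(2)=2, p(3)=3, p(4)=5, p(5)=7, p(6)=11, p(7)=15, p(8)=22, p(9)=30, p(10)=42, p(11)=56, p(12)=77, p(13)=101, p(14)=135, p(15)=176, p(16)=231, p(17)=297, p(18)=385, p(19)=490, p(20)=627, p(21)=792, p(22)=1002, p(23)=1255, p(24)=1575, p(25)=1958, p(26)=2436, p(27)=3010, p(28)=3718, p(29)=4565, p(30)=5604, p(31)=6842, p(32)=8349, p(33)=10143, p(34)=12310, p(35)=14883, p(36)=17977, p(37)=21637, p(38)=26015, p(39)=31185, p(40)=37338, p(41)=44583, p(42)=53174, p(43)=63261, p(44)=75175, p(45)=89134, p(46)=105558, p(47)=124754, p(48)=147273, p(49)=173525, p(50)=204226, p(51)=239943, p(52)=281589, p(53)=329931.
Final step: p(54) = p(53) + p(52) - p(49) - p(47) + p(42) + p(39) - p(32) - p(28) + p(19) + p(14) - p(3)
= 329931 + 281589 - 173525 - 124754 + 53174 + 31185 - 8349 - 3718 + 490 + 135 - 3
= 386155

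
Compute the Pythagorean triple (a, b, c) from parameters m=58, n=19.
(3003, 2204, 3725)

Euclid's formula: a = m² - n², b = 2mn, c = m² + n²
m = 58, n = 19
a = 58² - 19² = 3364 - 361 = 3003
b = 2 × 58 × 19 = 2204
c = 58² + 19² = 3364 + 361 = 3725
Verification: 3003² + 2204² = 9018009 + 4857616 = 13875625 = 3725² ✓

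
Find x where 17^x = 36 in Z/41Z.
34

Baby-step giant-step with step n = ⌈√41⌉ = 7.
Baby steps 17^j mod 41 (j:value) for j=0..6: 0:1, 1:17, 2:2, 3:34, 4:4, 5:27, 6:8.
Giant-step multiplier: 17^(-7) ≡ 17^(40-7) = 17^33 ≡ 19 (mod 41).
Giant steps γ_i = 36·19^i mod 41: γ_0=36, γ_1=28, γ_2=40, γ_3=22, γ_4=8 (in table at j=6).
x = i·n + j = 4·7 + 6 = 34.
Check: 17^34 ≡ 36 (mod 41).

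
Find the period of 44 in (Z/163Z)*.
162

163 is prime, so ord(44) divides φ(163) = 162.
Divisors of 162: 1, 2, 3, 6, 9, 18, 27, 54, 81, 162.
Repeated squaring: 44^1 ≡ 44, 44^2 ≡ 143, 44^4 ≡ 74, 44^8 ≡ 97, 44^16 ≡ 118, 44^32 ≡ 69, 44^64 ≡ 34, 44^128 ≡ 15 (mod 163).
Test 44^d mod 163 for each divisor d in increasing order:
44^1 ≡ 44
44^2 ≡ 143
44^3 = 44^2·44^1 ≡ 98
44^6 = 44^4·44^2 ≡ 150
44^9 = 44^8·44^1 ≡ 30
44^18 = 44^16·44^2 ≡ 85
44^27 = 44^16·44^8·44^2·44^1 ≡ 105
44^54 = 44^32·44^16·44^4·44^2 ≡ 104
44^81 = 44^64·44^16·44^1 ≡ 162
44^162 = 44^128·44^32·44^2 ≡ 1  ← first divisor giving 1
The order is 162.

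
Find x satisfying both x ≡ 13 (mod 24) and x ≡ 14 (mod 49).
1141

Using Chinese Remainder Theorem:
M = 24 × 49 = 1176
M1 = 49, M2 = 24
y1 = 49^(-1) mod 24 = 1
y2 = 24^(-1) mod 49 = 47
x = (13×49×1 + 14×24×47) mod 1176 = 1141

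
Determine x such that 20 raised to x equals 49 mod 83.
26

Baby-step giant-step with step n = ⌈√83⌉ = 10.
Baby steps 20^j mod 83 (j:value) for j=0..9: 0:1, 1:20, 2:68, 3:32, 4:59, 5:18, 6:28, 7:62, 8:78, 9:66.
Giant-step multiplier: 20^(-10) ≡ 20^(82-10) = 20^72 ≡ 31 (mod 83).
Giant steps γ_i = 49·31^i mod 83: γ_0=49, γ_1=25, γ_2=28 (in table at j=6).
x = i·n + j = 2·10 + 6 = 26.
Check: 20^26 ≡ 49 (mod 83).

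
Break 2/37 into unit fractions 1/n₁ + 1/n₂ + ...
1/19 + 1/703

Greedy algorithm:
2/37: ceiling(37/2) = 19, use 1/19
1/703: ceiling(703/1) = 703, use 1/703
Result: 2/37 = 1/19 + 1/703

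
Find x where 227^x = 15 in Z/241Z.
160

Baby-step giant-step with step n = ⌈√241⌉ = 16.
Baby steps 227^j mod 241 (j:value) for j=0..15: 0:1, 1:227, 2:196, 3:148, 4:97, 5:88, 6:214, 7:137, 8:10, 9:101, 10:32, 11:34, 12:6, 13:157, 14:212, 15:165.
Giant-step multiplier: 227^(-16) ≡ 227^(240-16) = 227^224 ≡ 94 (mod 241).
Giant steps γ_i = 15·94^i mod 241: γ_0=15, γ_1=205, γ_2=231, γ_3=24, γ_4=87, γ_5=225, γ_6=183, γ_7=91, γ_8=119, γ_9=100, γ_10=1 (in table at j=0).
x = i·n + j = 10·16 + 0 = 160.
Check: 227^160 ≡ 15 (mod 241).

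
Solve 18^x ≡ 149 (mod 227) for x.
85

Baby-step giant-step with step n = ⌈√227⌉ = 16.
Baby steps 18^j mod 227 (j:value) for j=0..15: 0:1, 1:18, 2:97, 3:157, 4:102, 5:20, 6:133, 7:124, 8:189, 9:224, 10:173, 11:163, 12:210, 13:148, 14:167, 15:55.
Giant-step multiplier: 18^(-16) ≡ 18^(226-16) = 18^210 ≡ 36 (mod 227).
Giant steps γ_i = 149·36^i mod 227: γ_0=149, γ_1=143, γ_2=154, γ_3=96, γ_4=51, γ_5=20 (in table at j=5).
x = i·n + j = 5·16 + 5 = 85.
Check: 18^85 ≡ 149 (mod 227).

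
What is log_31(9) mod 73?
60

Baby-step giant-step with step n = ⌈√73⌉ = 9.
Baby steps 31^j mod 73 (j:value) for j=0..8: 0:1, 1:31, 2:12, 3:7, 4:71, 5:11, 6:49, 7:59, 8:4.
Giant-step multiplier: 31^(-9) ≡ 31^(72-9) = 31^63 ≡ 63 (mod 73).
Giant steps γ_i = 9·63^i mod 73: γ_0=9, γ_1=56, γ_2=24, γ_3=52, γ_4=64, γ_5=17, γ_6=49 (in table at j=6).
x = i·n + j = 6·9 + 6 = 60.
Check: 31^60 ≡ 9 (mod 73).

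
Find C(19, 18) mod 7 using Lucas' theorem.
5

Using Lucas' theorem:
Write n=19 and k=18 in base 7:
n in base 7: [2, 5]
k in base 7: [2, 4]
C(19,18) mod 7 = ∏ C(n_i, k_i) mod 7
Digit binomials (mod 7): C(2,2) = 1; C(5,4) = 5
Product: 1 × 5 = 5 ≡ 5 (mod 7)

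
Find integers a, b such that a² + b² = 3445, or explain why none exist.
9² + 58² (a=9, b=58)

Factorization: 3445 = 5 × 13 × 53
By Fermat: n is sum of two squares iff every prime p ≡ 3 (mod 4) appears to even power.
All primes ≡ 3 (mod 4) appear to even power.
Search a = 0, 1, 2, … for 3445 - a² a perfect square: first hit at a = 9: 3445 - 81 = 3364 = 58².
3445 = 9² + 58² = 81 + 3364 ✓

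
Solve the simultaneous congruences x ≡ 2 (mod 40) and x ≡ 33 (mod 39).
1242

Using Chinese Remainder Theorem:
M = 40 × 39 = 1560
M1 = 39, M2 = 40
y1 = 39^(-1) mod 40 = 39
y2 = 40^(-1) mod 39 = 1
x = (2×39×39 + 33×40×1) mod 1560 = 1242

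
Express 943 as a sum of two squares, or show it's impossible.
Not possible

Factorization: 943 = 23 × 41
By Fermat: n is sum of two squares iff every prime p ≡ 3 (mod 4) appears to even power.
Prime(s) ≡ 3 (mod 4) with odd exponent: [(23, 1)]
Therefore 943 cannot be expressed as a² + b².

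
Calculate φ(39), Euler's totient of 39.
24

39 = 3 × 13
φ(n) = n × ∏(1 - 1/p) for each prime p dividing n
φ(39) = 39 × (1 - 1/3) × (1 - 1/13) = 24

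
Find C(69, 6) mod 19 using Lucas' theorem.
12

Using Lucas' theorem:
Write n=69 and k=6 in base 19:
n in base 19: [3, 12]
k in base 19: [0, 6]
C(69,6) mod 19 = ∏ C(n_i, k_i) mod 19
Digit binomials (mod 19): C(3,0) = 1; C(12,6) = 924 ≡ 12
Product: 1 × 12 = 12 ≡ 12 (mod 19)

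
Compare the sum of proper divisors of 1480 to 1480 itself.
abundant

Proper divisors of 1480: sum = 1 + 2 + 4 + 5 + 8 + 10 + 20 + 37 + 40 + 74 + 148 + 185 + 296 + 370 + 740 = 1940
Since 1940 > 1480, 1480 is abundant.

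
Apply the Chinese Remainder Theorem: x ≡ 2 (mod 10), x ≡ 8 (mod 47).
102

Using Chinese Remainder Theorem:
M = 10 × 47 = 470
M1 = 47, M2 = 10
y1 = 47^(-1) mod 10 = 3
y2 = 10^(-1) mod 47 = 33
x = (2×47×3 + 8×10×33) mod 470 = 102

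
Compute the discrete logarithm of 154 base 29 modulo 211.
58

Baby-step giant-step with step n = ⌈√211⌉ = 15.
Baby steps 29^j mod 211 (j:value) for j=0..14: 0:1, 1:29, 2:208, 3:124, 4:9, 5:50, 6:184, 7:61, 8:81, 9:28, 10:179, 11:127, 12:96, 13:41, 14:134.
Giant-step multiplier: 29^(-15) ≡ 29^(210-15) = 29^195 ≡ 12 (mod 211).
Giant steps γ_i = 154·12^i mod 211: γ_0=154, γ_1=160, γ_2=21, γ_3=41 (in table at j=13).
x = i·n + j = 3·15 + 13 = 58.
Check: 29^58 ≡ 154 (mod 211).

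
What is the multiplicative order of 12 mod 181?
90

181 is prime, so ord(12) divides φ(181) = 180.
Divisors of 180: 1, 2, 3, 4, 5, 6, 9, 10, 12, 15, 18, 20, 30, 36, 45, 60, 90, 180.
Repeated squaring: 12^1 ≡ 12, 12^2 ≡ 144, 12^4 ≡ 102, 12^8 ≡ 87, 12^16 ≡ 148, 12^32 ≡ 3, 12^64 ≡ 9, 12^128 ≡ 81 (mod 181).
Test 12^d mod 181 for each divisor d in increasing order:
12^1 ≡ 12
12^2 ≡ 144
12^3 = 12^2·12^1 ≡ 99
12^4 ≡ 102
12^5 = 12^4·12^1 ≡ 138
12^6 = 12^4·12^2 ≡ 27
12^9 = 12^8·12^1 ≡ 139
12^10 = 12^8·12^2 ≡ 39
12^12 = 12^8·12^4 ≡ 5
12^15 = 12^8·12^4·12^2·12^1 ≡ 133
12^18 = 12^16·12^2 ≡ 135
12^20 = 12^16·12^4 ≡ 73
12^30 = 12^16·12^8·12^4·12^2 ≡ 132
12^36 = 12^32·12^4 ≡ 125
12^45 = 12^32·12^8·12^4·12^1 ≡ 180
12^60 = 12^32·12^16·12^8·12^4 ≡ 48
12^90 = 12^64·12^16·12^8·12^2 ≡ 1  ← first divisor giving 1
The order is 90.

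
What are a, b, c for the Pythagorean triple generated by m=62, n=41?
(2163, 5084, 5525)

Euclid's formula: a = m² - n², b = 2mn, c = m² + n²
m = 62, n = 41
a = 62² - 41² = 3844 - 1681 = 2163
b = 2 × 62 × 41 = 5084
c = 62² + 41² = 3844 + 1681 = 5525
Verification: 2163² + 5084² = 4678569 + 25847056 = 30525625 = 5525² ✓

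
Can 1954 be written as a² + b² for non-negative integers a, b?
27² + 35² (a=27, b=35)

Factorization: 1954 = 2 × 977
By Fermat: n is sum of two squares iff every prime p ≡ 3 (mod 4) appears to even power.
All primes ≡ 3 (mod 4) appear to even power.
Search a = 0, 1, 2, … for 1954 - a² a perfect square: first hit at a = 27: 1954 - 729 = 1225 = 35².
1954 = 27² + 35² = 729 + 1225 ✓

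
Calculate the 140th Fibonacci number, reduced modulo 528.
429

Matrix identity: Q^n = [[F_(n+1), F_n], [F_n, F_(n-1)]] with Q = [[1,1],[1,0]].
n = 140 = 10001100₂. Square-and-multiply, entries mod 528:
Q^1 = [[1,1],[1,0]]
Q^2 = (Q^1)² = [[2,1],[1,1]]
Q^4 = (Q^2)² = [[5,3],[3,2]]
Q^8 = (Q^4)² = [[34,21],[21,13]]
Q^17 = (Q^8)²·Q = [[472,13],[13,459]]
Q^35 = (Q^17)²·Q = [[96,137],[137,487]]
Q^70 = (Q^35)² = [[1,143],[143,386]]
Q^140 = (Q^70)² = [[386,429],[429,485]]
F_140 mod 528 = Q^140[0][1] = 429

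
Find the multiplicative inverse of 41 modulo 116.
17

gcd(41, 116) = 1, so the inverse exists.
Extended Euclidean algorithm on (116, 41):
116 = 2 × 41 + 34  ⟹  34 = (1)·116 + (-2)·41
41 = 1 × 34 + 7  ⟹  7 = (-1)·116 + (3)·41
34 = 4 × 7 + 6  ⟹  6 = (5)·116 + (-14)·41
7 = 1 × 6 + 1  ⟹  1 = (-6)·116 + (17)·41
So (17)·41 ≡ 1 (mod 116), i.e. 41^(-1) ≡ 17 (mod 116).
Check: 41 × 17 = 697 ≡ 1 (mod 116)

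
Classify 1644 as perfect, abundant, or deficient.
abundant

Proper divisors of 1644: sum = 1 + 2 + 3 + 4 + 6 + 12 + 137 + 274 + 411 + 548 + 822 = 2220
Since 2220 > 1644, 1644 is abundant.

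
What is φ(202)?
100

202 = 2 × 101
φ(n) = n × ∏(1 - 1/p) for each prime p dividing n
φ(202) = 202 × (1 - 1/2) × (1 - 1/101) = 100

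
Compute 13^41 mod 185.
183

Repeated squaring. Binary of 41 = 101001.
13^1 ≡ 13 (mod 185); 13^2 ≡ 169 (mod 185); 13^4 ≡ 71 (mod 185); 13^8 ≡ 46 (mod 185); 13^16 ≡ 81 (mod 185); 13^32 ≡ 86 (mod 185)
13^41 = 13^1 × 13^8 × 13^32 ≡ 183 (mod 185)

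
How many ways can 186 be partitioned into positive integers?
1171432692373

p(n) counts ways to write n as a sum of positive integers (order ignored).
Euler's pentagonal recurrence: p(k) = p(k-1) + p(k-2) - p(k-5) - p(k-7) + p(k-12) + p(k-15) - ... (offsets j(3j∓1)/2, signs ++--, p(0)=1, p(<0)=0).
DP table for k = 0..185: p(0)=1, p(1)=1, p(2)=2, p(3)=3, p(4)=5, p(5)=7, p(6)=11, p(7)=15, p(8)=22, p(9)=30, p(10)=42, p(11)=56, p(12)=77, p(13)=101, p(14)=135, p(15)=176, p(16)=231, p(17)=297, p(18)=385, p(19)=490, p(20)=627, p(21)=792, p(22)=1002, p(23)=1255, p(24)=1575, p(25)=1958, p(26)=2436, p(27)=3010, p(28)=3718, p(29)=4565, p(30)=5604, p(31)=6842, p(32)=8349, p(33)=10143, p(34)=12310, p(35)=14883, p(36)=17977, p(37)=21637, p(38)=26015, p(39)=31185, p(40)=37338, p(41)=44583, p(42)=53174, p(43)=63261, p(44)=75175, p(45)=89134, p(46)=105558, p(47)=124754, p(48)=147273, p(49)=173525, p(50)=204226, p(51)=239943, p(52)=281589, p(53)=329931, p(54)=386155, p(55)=451276, p(56)=526823, p(57)=614154, p(58)=715220, p(59)=831820, p(60)=966467, p(61)=1121505, p(62)=1300156, p(63)=1505499, p(64)=1741630, p(65)=2012558, p(66)=2323520, p(67)=2679689, p(68)=3087735, p(69)=3554345, p(70)=4087968, p(71)=4697205, p(72)=5392783, p(73)=6185689, p(74)=7089500, p(75)=8118264, p(76)=9289091, p(77)=10619863, p(78)=12132164, p(79)=13848650, p(80)=15796476, p(81)=18004327, p(82)=20506255, p(83)=23338469, p(84)=26543660, p(85)=30167357, p(86)=34262962, p(87)=38887673, p(88)=44108109, p(89)=49995925, p(90)=56634173, p(91)=64112359, p(92)=72533807, p(93)=82010177, p(94)=92669720, p(95)=104651419, p(96)=118114304, p(97)=133230930, p(98)=150198136, p(99)=169229875, p(100)=190569292, p(101)=214481126, p(102)=241265379, p(103)=271248950, p(104)=304801365, p(105)=342325709, p(106)=384276336, p(107)=431149389, p(108)=483502844, p(109)=541946240, p(110)=607163746, p(111)=679903203, p(112)=761002156, p(113)=851376628, p(114)=952050665, p(115)=1064144451, p(116)=1188908248, p(117)=1327710076, p(118)=1482074143, p(119)=1653668665, p(120)=1844349560, p(121)=2056148051, p(122)=2291320912, p(123)=2552338241, p(124)=2841940500, p(125)=3163127352, p(126)=3519222692, p(127)=3913864295, p(128)=4351078600, p(129)=4835271870, p(130)=5371315400, p(131)=5964539504, p(132)=6620830889, p(133)=7346629512, p(134)=8149040695, p(135)=9035836076, p(136)=10015581680, p(137)=11097645016, p(138)=12292341831, p(139)=13610949895, p(140)=15065878135, p(141)=16670689208, p(142)=18440293320, p(143)=20390982757, p(144)=22540654445, p(145)=24908858009, p(146)=27517052599, p(147)=30388671978, p(148)=33549419497, p(149)=37027355200, p(150)=40853235313, p(151)=45060624582, p(152)=49686288421, p(153)=54770336324, p(154)=60356673280, p(155)=66493182097, p(156)=73232243759, p(157)=80630964769, p(158)=88751778802, p(159)=97662728555, p(160)=107438159466, p(161)=118159068427, p(162)=129913904637, p(163)=142798995930, p(164)=156919475295, p(165)=172389800255, p(166)=189334822579, p(167)=207890420102, p(168)=228204732751, p(169)=250438925115, p(170)=274768617130, p(171)=301384802048, p(172)=330495499613, p(173)=362326859895, p(174)=397125074750, p(175)=435157697830, p(176)=476715857290, p(177)=522115831195, p(178)=571701605655, p(179)=625846753120, p(180)=684957390936, p(181)=749474411781, p(182)=819876908323, p(183)=896684817527, p(184)=980462880430, p(185)=1071823774337.
Final step: p(186) = p(185) + p(184) - p(181) - p(179) + p(174) + p(171) - p(164) - p(160) + p(151) + p(146) - p(135) - p(129) + p(116) + p(109) - p(94) - p(86) + p(69) + p(60) - p(41) - p(31) + p(10)
= 1071823774337 + 980462880430 - 749474411781 - 625846753120 + 397125074750 + 301384802048 - 156919475295 - 107438159466 + 45060624582 + 27517052599 - 9035836076 - 4835271870 + 1188908248 + 541946240 - 92669720 - 34262962 + 3554345 + 966467 - 44583 - 6842 + 42
= 1171432692373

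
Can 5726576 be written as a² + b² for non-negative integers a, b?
Not possible

Factorization: 5726576 = 2^4 × 71^3
By Fermat: n is sum of two squares iff every prime p ≡ 3 (mod 4) appears to even power.
Prime(s) ≡ 3 (mod 4) with odd exponent: [(71, 3)]
Therefore 5726576 cannot be expressed as a² + b².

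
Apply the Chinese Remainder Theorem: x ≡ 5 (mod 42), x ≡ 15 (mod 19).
509

Using Chinese Remainder Theorem:
M = 42 × 19 = 798
M1 = 19, M2 = 42
y1 = 19^(-1) mod 42 = 31
y2 = 42^(-1) mod 19 = 5
x = (5×19×31 + 15×42×5) mod 798 = 509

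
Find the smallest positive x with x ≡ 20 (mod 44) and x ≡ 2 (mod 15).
152

Using Chinese Remainder Theorem:
M = 44 × 15 = 660
M1 = 15, M2 = 44
y1 = 15^(-1) mod 44 = 3
y2 = 44^(-1) mod 15 = 14
x = (20×15×3 + 2×44×14) mod 660 = 152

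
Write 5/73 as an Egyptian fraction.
1/15 + 1/548 + 1/600060

Greedy algorithm:
5/73: ceiling(73/5) = 15, use 1/15
2/1095: ceiling(1095/2) = 548, use 1/548
1/600060: ceiling(600060/1) = 600060, use 1/600060
Result: 5/73 = 1/15 + 1/548 + 1/600060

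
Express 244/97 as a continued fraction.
[2; 1, 1, 15, 1, 2]

Euclidean algorithm steps:
244 = 2 × 97 + 50
97 = 1 × 50 + 47
50 = 1 × 47 + 3
47 = 15 × 3 + 2
3 = 1 × 2 + 1
2 = 2 × 1 + 0
Continued fraction: [2; 1, 1, 15, 1, 2]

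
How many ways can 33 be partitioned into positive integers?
10143

p(n) counts ways to write n as a sum of positive integers (order ignored).
Euler's pentagonal recurrence: p(k) = p(k-1) + p(k-2) - p(k-5) - p(k-7) + p(k-12) + p(k-15) - ... (offsets j(3j∓1)/2, signs ++--, p(0)=1, p(<0)=0).
DP table for k = 0..32: p(0)=1, p(1)=1, p(2)=2, p(3)=3, p(4)=5, p(5)=7, p(6)=11, p(7)=15, p(8)=22, p(9)=30, p(10)=42, p(11)=56, p(12)=77, p(13)=101, p(14)=135, p(15)=176, p(16)=231, p(17)=297, p(18)=385, p(19)=490, p(20)=627, p(21)=792, p(22)=1002, p(23)=1255, p(24)=1575, p(25)=1958, p(26)=2436, p(27)=3010, p(28)=3718, p(29)=4565, p(30)=5604, p(31)=6842, p(32)=8349.
Final step: p(33) = p(32) + p(31) - p(28) - p(26) + p(21) + p(18) - p(11) - p(7)
= 8349 + 6842 - 3718 - 2436 + 792 + 385 - 56 - 15
= 10143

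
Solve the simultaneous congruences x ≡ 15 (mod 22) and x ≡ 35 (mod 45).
125

Using Chinese Remainder Theorem:
M = 22 × 45 = 990
M1 = 45, M2 = 22
y1 = 45^(-1) mod 22 = 1
y2 = 22^(-1) mod 45 = 43
x = (15×45×1 + 35×22×43) mod 990 = 125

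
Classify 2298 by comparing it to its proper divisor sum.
abundant

Proper divisors of 2298: sum = 1 + 2 + 3 + 6 + 383 + 766 + 1149 = 2310
Since 2310 > 2298, 2298 is abundant.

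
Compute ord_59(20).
29

59 is prime, so ord(20) divides φ(59) = 58.
Divisors of 58: 1, 2, 29, 58.
Repeated squaring: 20^1 ≡ 20, 20^2 ≡ 46, 20^4 ≡ 51, 20^8 ≡ 5, 20^16 ≡ 25, 20^32 ≡ 35 (mod 59).
Test 20^d mod 59 for each divisor d in increasing order:
20^1 ≡ 20
20^2 ≡ 46
20^29 = 20^16·20^8·20^4·20^1 ≡ 1  ← first divisor giving 1
The order is 29.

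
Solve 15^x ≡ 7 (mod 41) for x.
27

Baby-step giant-step with step n = ⌈√41⌉ = 7.
Baby steps 15^j mod 41 (j:value) for j=0..6: 0:1, 1:15, 2:20, 3:13, 4:31, 5:14, 6:5.
Giant-step multiplier: 15^(-7) ≡ 15^(40-7) = 15^33 ≡ 35 (mod 41).
Giant steps γ_i = 7·35^i mod 41: γ_0=7, γ_1=40, γ_2=6, γ_3=5 (in table at j=6).
x = i·n + j = 3·7 + 6 = 27.
Check: 15^27 ≡ 7 (mod 41).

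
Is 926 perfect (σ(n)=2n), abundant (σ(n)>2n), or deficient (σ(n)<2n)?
deficient

Proper divisors of 926: sum = 1 + 2 + 463 = 466
Since 466 < 926, 926 is deficient.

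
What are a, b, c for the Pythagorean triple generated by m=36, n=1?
(1295, 72, 1297)

Euclid's formula: a = m² - n², b = 2mn, c = m² + n²
m = 36, n = 1
a = 36² - 1² = 1296 - 1 = 1295
b = 2 × 36 × 1 = 72
c = 36² + 1² = 1296 + 1 = 1297
Verification: 1295² + 72² = 1677025 + 5184 = 1682209 = 1297² ✓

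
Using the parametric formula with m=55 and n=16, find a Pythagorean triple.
(2769, 1760, 3281)

Euclid's formula: a = m² - n², b = 2mn, c = m² + n²
m = 55, n = 16
a = 55² - 16² = 3025 - 256 = 2769
b = 2 × 55 × 16 = 1760
c = 55² + 16² = 3025 + 256 = 3281
Verification: 2769² + 1760² = 7667361 + 3097600 = 10764961 = 3281² ✓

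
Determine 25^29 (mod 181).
29

Repeated squaring. Binary of 29 = 11101.
25^1 ≡ 25 (mod 181); 25^2 ≡ 82 (mod 181); 25^4 ≡ 27 (mod 181); 25^8 ≡ 5 (mod 181); 25^16 ≡ 25 (mod 181)
25^29 = 25^1 × 25^4 × 25^8 × 25^16 ≡ 29 (mod 181)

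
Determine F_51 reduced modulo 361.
21

Matrix identity: Q^n = [[F_(n+1), F_n], [F_n, F_(n-1)]] with Q = [[1,1],[1,0]].
n = 51 = 110011₂. Square-and-multiply, entries mod 361:
Q^1 = [[1,1],[1,0]]
Q^3 = (Q^1)²·Q = [[3,2],[2,1]]
Q^6 = (Q^3)² = [[13,8],[8,5]]
Q^12 = (Q^6)² = [[233,144],[144,89]]
Q^25 = (Q^12)²·Q = [[97,298],[298,160]]
Q^51 = (Q^25)²·Q = [[75,21],[21,54]]
F_51 mod 361 = Q^51[0][1] = 21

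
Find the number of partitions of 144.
22540654445

p(n) counts ways to write n as a sum of positive integers (order ignored).
Euler's pentagonal recurrence: p(k) = p(k-1) + p(k-2) - p(k-5) - p(k-7) + p(k-12) + p(k-15) - ... (offsets j(3j∓1)/2, signs ++--, p(0)=1, p(<0)=0).
DP table for k = 0..143: p(0)=1, p(1)=1, p(2)=2, p(3)=3, p(4)=5, p(5)=7, p(6)=11, p(7)=15, p(8)=22, p(9)=30, p(10)=42, p(11)=56, p(12)=77, p(13)=101, p(14)=135, p(15)=176, p(16)=231, p(17)=297, p(18)=385, p(19)=490, p(20)=627, p(21)=792, p(22)=1002, p(23)=1255, p(24)=1575, p(25)=1958, p(26)=2436, p(27)=3010, p(28)=3718, p(29)=4565, p(30)=5604, p(31)=6842, p(32)=8349, p(33)=10143, p(34)=12310, p(35)=14883, p(36)=17977, p(37)=21637, p(38)=26015, p(39)=31185, p(40)=37338, p(41)=44583, p(42)=53174, p(43)=63261, p(44)=75175, p(45)=89134, p(46)=105558, p(47)=124754, p(48)=147273, p(49)=173525, p(50)=204226, p(51)=239943, p(52)=281589, p(53)=329931, p(54)=386155, p(55)=451276, p(56)=526823, p(57)=614154, p(58)=715220, p(59)=831820, p(60)=966467, p(61)=1121505, p(62)=1300156, p(63)=1505499, p(64)=1741630, p(65)=2012558, p(66)=2323520, p(67)=2679689, p(68)=3087735, p(69)=3554345, p(70)=4087968, p(71)=4697205, p(72)=5392783, p(73)=6185689, p(74)=7089500, p(75)=8118264, p(76)=9289091, p(77)=10619863, p(78)=12132164, p(79)=13848650, p(80)=15796476, p(81)=18004327, p(82)=20506255, p(83)=23338469, p(84)=26543660, p(85)=30167357, p(86)=34262962, p(87)=38887673, p(88)=44108109, p(89)=49995925, p(90)=56634173, p(91)=64112359, p(92)=72533807, p(93)=82010177, p(94)=92669720, p(95)=104651419, p(96)=118114304, p(97)=133230930, p(98)=150198136, p(99)=169229875, p(100)=190569292, p(101)=214481126, p(102)=241265379, p(103)=271248950, p(104)=304801365, p(105)=342325709, p(106)=384276336, p(107)=431149389, p(108)=483502844, p(109)=541946240, p(110)=607163746, p(111)=679903203, p(112)=761002156, p(113)=851376628, p(114)=952050665, p(115)=1064144451, p(116)=1188908248, p(117)=1327710076, p(118)=1482074143, p(119)=1653668665, p(120)=1844349560, p(121)=2056148051, p(122)=2291320912, p(123)=2552338241, p(124)=2841940500, p(125)=3163127352, p(126)=3519222692, p(127)=3913864295, p(128)=4351078600, p(129)=4835271870, p(130)=5371315400, p(131)=5964539504, p(132)=6620830889, p(133)=7346629512, p(134)=8149040695, p(135)=9035836076, p(136)=10015581680, p(137)=11097645016, p(138)=12292341831, p(139)=13610949895, p(140)=15065878135, p(141)=16670689208, p(142)=18440293320, p(143)=20390982757.
Final step: p(144) = p(143) + p(142) - p(139) - p(137) + p(132) + p(129) - p(122) - p(118) + p(109) + p(104) - p(93) - p(87) + p(74) + p(67) - p(52) - p(44) + p(27) + p(18)
= 20390982757 + 18440293320 - 13610949895 - 11097645016 + 6620830889 + 4835271870 - 2291320912 - 1482074143 + 541946240 + 304801365 - 82010177 - 38887673 + 7089500 + 2679689 - 281589 - 75175 + 3010 + 385
= 22540654445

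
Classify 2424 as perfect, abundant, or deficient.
abundant

Proper divisors of 2424: sum = 1 + 2 + 3 + 4 + 6 + 8 + 12 + 24 + 101 + 202 + 303 + 404 + 606 + 808 + 1212 = 3696
Since 3696 > 2424, 2424 is abundant.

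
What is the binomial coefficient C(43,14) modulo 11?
8

Using Lucas' theorem:
Write n=43 and k=14 in base 11:
n in base 11: [3, 10]
k in base 11: [1, 3]
C(43,14) mod 11 = ∏ C(n_i, k_i) mod 11
Digit binomials (mod 11): C(3,1) = 3; C(10,3) = 120 ≡ 10
Product: 3 × 10 = 30 ≡ 8 (mod 11)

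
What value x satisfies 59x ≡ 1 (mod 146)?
99

gcd(59, 146) = 1, so the inverse exists.
Extended Euclidean algorithm on (146, 59):
146 = 2 × 59 + 28  ⟹  28 = (1)·146 + (-2)·59
59 = 2 × 28 + 3  ⟹  3 = (-2)·146 + (5)·59
28 = 9 × 3 + 1  ⟹  1 = (19)·146 + (-47)·59
So (-47)·59 ≡ 1 (mod 146), i.e. 59^(-1) ≡ -47 ≡ 99 (mod 146).
Check: 59 × 99 = 5841 ≡ 1 (mod 146)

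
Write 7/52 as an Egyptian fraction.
1/8 + 1/104

Greedy algorithm:
7/52: ceiling(52/7) = 8, use 1/8
1/104: ceiling(104/1) = 104, use 1/104
Result: 7/52 = 1/8 + 1/104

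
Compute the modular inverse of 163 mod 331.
132

gcd(163, 331) = 1, so the inverse exists.
Extended Euclidean algorithm on (331, 163):
331 = 2 × 163 + 5  ⟹  5 = (1)·331 + (-2)·163
163 = 32 × 5 + 3  ⟹  3 = (-32)·331 + (65)·163
5 = 1 × 3 + 2  ⟹  2 = (33)·331 + (-67)·163
3 = 1 × 2 + 1  ⟹  1 = (-65)·331 + (132)·163
So (132)·163 ≡ 1 (mod 331), i.e. 163^(-1) ≡ 132 (mod 331).
Check: 163 × 132 = 21516 ≡ 1 (mod 331)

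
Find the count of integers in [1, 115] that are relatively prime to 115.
88

115 = 5 × 23
φ(n) = n × ∏(1 - 1/p) for each prime p dividing n
φ(115) = 115 × (1 - 1/5) × (1 - 1/23) = 88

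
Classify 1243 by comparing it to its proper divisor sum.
deficient

Proper divisors of 1243: sum = 1 + 11 + 113 = 125
Since 125 < 1243, 1243 is deficient.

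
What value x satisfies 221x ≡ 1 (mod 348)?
137

gcd(221, 348) = 1, so the inverse exists.
Extended Euclidean algorithm on (348, 221):
348 = 1 × 221 + 127  ⟹  127 = (1)·348 + (-1)·221
221 = 1 × 127 + 94  ⟹  94 = (-1)·348 + (2)·221
127 = 1 × 94 + 33  ⟹  33 = (2)·348 + (-3)·221
94 = 2 × 33 + 28  ⟹  28 = (-5)·348 + (8)·221
33 = 1 × 28 + 5  ⟹  5 = (7)·348 + (-11)·221
28 = 5 × 5 + 3  ⟹  3 = (-40)·348 + (63)·221
5 = 1 × 3 + 2  ⟹  2 = (47)·348 + (-74)·221
3 = 1 × 2 + 1  ⟹  1 = (-87)·348 + (137)·221
So (137)·221 ≡ 1 (mod 348), i.e. 221^(-1) ≡ 137 (mod 348).
Check: 221 × 137 = 30277 ≡ 1 (mod 348)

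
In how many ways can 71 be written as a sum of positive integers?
4697205

p(n) counts ways to write n as a sum of positive integers (order ignored).
Euler's pentagonal recurrence: p(k) = p(k-1) + p(k-2) - p(k-5) - p(k-7) + p(k-12) + p(k-15) - ... (offsets j(3j∓1)/2, signs ++--, p(0)=1, p(<0)=0).
DP table for k = 0..70: p(0)=1, p(1)=1, p(2)=2, p(3)=3, p(4)=5, p(5)=7, p(6)=11, p(7)=15, p(8)=22, p(9)=30, p(10)=42, p(11)=56, p(12)=77, p(13)=101, p(14)=135, p(15)=176, p(16)=231, p(17)=297, p(18)=385, p(19)=490, p(20)=627, p(21)=792, p(22)=1002, p(23)=1255, p(24)=1575, p(25)=1958, p(26)=2436, p(27)=3010, p(28)=3718, p(29)=4565, p(30)=5604, p(31)=6842, p(32)=8349, p(33)=10143, p(34)=12310, p(35)=14883, p(36)=17977, p(37)=21637, p(38)=26015, p(39)=31185, p(40)=37338, p(41)=44583, p(42)=53174, p(43)=63261, p(44)=75175, p(45)=89134, p(46)=105558, p(47)=124754, p(48)=147273, p(49)=173525, p(50)=204226, p(51)=239943, p(52)=281589, p(53)=329931, p(54)=386155, p(55)=451276, p(56)=526823, p(57)=614154, p(58)=715220, p(59)=831820, p(60)=966467, p(61)=1121505, p(62)=1300156, p(63)=1505499, p(64)=1741630, p(65)=2012558, p(66)=2323520, p(67)=2679689, p(68)=3087735, p(69)=3554345, p(70)=4087968.
Final step: p(71) = p(70) + p(69) - p(66) - p(64) + p(59) + p(56) - p(49) - p(45) + p(36) + p(31) - p(20) - p(14) + p(1)
= 4087968 + 3554345 - 2323520 - 1741630 + 831820 + 526823 - 173525 - 89134 + 17977 + 6842 - 627 - 135 + 1
= 4697205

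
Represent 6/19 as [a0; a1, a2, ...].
[0; 3, 6]

Euclidean algorithm steps:
6 = 0 × 19 + 6
19 = 3 × 6 + 1
6 = 6 × 1 + 0
Continued fraction: [0; 3, 6]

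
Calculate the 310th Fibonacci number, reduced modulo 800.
655

Matrix identity: Q^n = [[F_(n+1), F_n], [F_n, F_(n-1)]] with Q = [[1,1],[1,0]].
n = 310 = 100110110₂. Square-and-multiply, entries mod 800:
Q^1 = [[1,1],[1,0]]
Q^2 = (Q^1)² = [[2,1],[1,1]]
Q^4 = (Q^2)² = [[5,3],[3,2]]
Q^9 = (Q^4)²·Q = [[55,34],[34,21]]
Q^19 = (Q^9)²·Q = [[365,181],[181,184]]
Q^38 = (Q^19)² = [[386,169],[169,217]]
Q^77 = (Q^38)²·Q = [[264,757],[757,307]]
Q^155 = (Q^77)²·Q = [[592,345],[345,247]]
Q^310 = (Q^155)² = [[689,655],[655,34]]
F_310 mod 800 = Q^310[0][1] = 655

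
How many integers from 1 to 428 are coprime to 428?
212

428 = 2^2 × 107
φ(n) = n × ∏(1 - 1/p) for each prime p dividing n
φ(428) = 428 × (1 - 1/2) × (1 - 1/107) = 212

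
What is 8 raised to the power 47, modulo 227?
216

Repeated squaring. Binary of 47 = 101111.
8^1 ≡ 8 (mod 227); 8^2 ≡ 64 (mod 227); 8^4 ≡ 10 (mod 227); 8^8 ≡ 100 (mod 227); 8^16 ≡ 12 (mod 227); 8^32 ≡ 144 (mod 227)
8^47 = 8^1 × 8^2 × 8^4 × 8^8 × 8^32 ≡ 216 (mod 227)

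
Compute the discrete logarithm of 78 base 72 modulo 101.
96

Baby-step giant-step with step n = ⌈√101⌉ = 11.
Baby steps 72^j mod 101 (j:value) for j=0..10: 0:1, 1:72, 2:33, 3:53, 4:79, 5:32, 6:82, 7:46, 8:80, 9:3, 10:14.
Giant-step multiplier: 72^(-11) ≡ 72^(100-11) = 72^89 ≡ 50 (mod 101).
Giant steps γ_i = 78·50^i mod 101: γ_0=78, γ_1=62, γ_2=70, γ_3=66, γ_4=68, γ_5=67, γ_6=17, γ_7=42, γ_8=80 (in table at j=8).
x = i·n + j = 8·11 + 8 = 96.
Check: 72^96 ≡ 78 (mod 101).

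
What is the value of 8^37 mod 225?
98

Repeated squaring. Binary of 37 = 100101.
8^1 ≡ 8 (mod 225); 8^2 ≡ 64 (mod 225); 8^4 ≡ 46 (mod 225); 8^8 ≡ 91 (mod 225); 8^16 ≡ 181 (mod 225); 8^32 ≡ 136 (mod 225)
8^37 = 8^1 × 8^4 × 8^32 ≡ 98 (mod 225)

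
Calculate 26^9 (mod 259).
223

Repeated squaring. Binary of 9 = 1001.
26^1 ≡ 26 (mod 259); 26^2 ≡ 158 (mod 259); 26^4 ≡ 100 (mod 259); 26^8 ≡ 158 (mod 259)
26^9 = 26^1 × 26^8 ≡ 223 (mod 259)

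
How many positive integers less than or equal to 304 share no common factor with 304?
144

304 = 2^4 × 19
φ(n) = n × ∏(1 - 1/p) for each prime p dividing n
φ(304) = 304 × (1 - 1/2) × (1 - 1/19) = 144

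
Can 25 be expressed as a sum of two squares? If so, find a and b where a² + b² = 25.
0² + 5² (a=0, b=5)

Factorization: 25 = 5^2
By Fermat: n is sum of two squares iff every prime p ≡ 3 (mod 4) appears to even power.
All primes ≡ 3 (mod 4) appear to even power.
Search a = 0, 1, 2, … for 25 - a² a perfect square: first hit at a = 0: 25 - 0 = 25 = 5².
25 = 0² + 5² = 0 + 25 ✓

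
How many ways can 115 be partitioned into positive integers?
1064144451

p(n) counts ways to write n as a sum of positive integers (order ignored).
Euler's pentagonal recurrence: p(k) = p(k-1) + p(k-2) - p(k-5) - p(k-7) + p(k-12) + p(k-15) - ... (offsets j(3j∓1)/2, signs ++--, p(0)=1, p(<0)=0).
DP table for k = 0..114: p(0)=1, p(1)=1, p(2)=2, p(3)=3, p(4)=5, p(5)=7, p(6)=11, p(7)=15, p(8)=22, p(9)=30, p(10)=42, p(11)=56, p(12)=77, p(13)=101, p(14)=135, p(15)=176, p(16)=231, p(17)=297, p(18)=385, p(19)=490, p(20)=627, p(21)=792, p(22)=1002, p(23)=1255, p(24)=1575, p(25)=1958, p(26)=2436, p(27)=3010, p(28)=3718, p(29)=4565, p(30)=5604, p(31)=6842, p(32)=8349, p(33)=10143, p(34)=12310, p(35)=14883, p(36)=17977, p(37)=21637, p(38)=26015, p(39)=31185, p(40)=37338, p(41)=44583, p(42)=53174, p(43)=63261, p(44)=75175, p(45)=89134, p(46)=105558, p(47)=124754, p(48)=147273, p(49)=173525, p(50)=204226, p(51)=239943, p(52)=281589, p(53)=329931, p(54)=386155, p(55)=451276, p(56)=526823, p(57)=614154, p(58)=715220, p(59)=831820, p(60)=966467, p(61)=1121505, p(62)=1300156, p(63)=1505499, p(64)=1741630, p(65)=2012558, p(66)=2323520, p(67)=2679689, p(68)=3087735, p(69)=3554345, p(70)=4087968, p(71)=4697205, p(72)=5392783, p(73)=6185689, p(74)=7089500, p(75)=8118264, p(76)=9289091, p(77)=10619863, p(78)=12132164, p(79)=13848650, p(80)=15796476, p(81)=18004327, p(82)=20506255, p(83)=23338469, p(84)=26543660, p(85)=30167357, p(86)=34262962, p(87)=38887673, p(88)=44108109, p(89)=49995925, p(90)=56634173, p(91)=64112359, p(92)=72533807, p(93)=82010177, p(94)=92669720, p(95)=104651419, p(96)=118114304, p(97)=133230930, p(98)=150198136, p(99)=169229875, p(100)=190569292, p(101)=214481126, p(102)=241265379, p(103)=271248950, p(104)=304801365, p(105)=342325709, p(106)=384276336, p(107)=431149389, p(108)=483502844, p(109)=541946240, p(110)=607163746, p(111)=679903203, p(112)=761002156, p(113)=851376628, p(114)=952050665.
Final step: p(115) = p(114) + p(113) - p(110) - p(108) + p(103) + p(100) - p(93) - p(89) + p(80) + p(75) - p(64) - p(58) + p(45) + p(38) - p(23) - p(15)
= 952050665 + 851376628 - 607163746 - 483502844 + 271248950 + 190569292 - 82010177 - 49995925 + 15796476 + 8118264 - 1741630 - 715220 + 89134 + 26015 - 1255 - 176
= 1064144451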